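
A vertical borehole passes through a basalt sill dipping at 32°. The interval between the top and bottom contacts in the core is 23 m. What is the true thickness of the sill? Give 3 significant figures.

True thickness t = h · cos(dip) = 23 × cos 32°
t = 23 × 0.8480 = 19.505 m

19.5 m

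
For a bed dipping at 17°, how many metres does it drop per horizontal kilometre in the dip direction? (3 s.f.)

306 m

drop per km = 1000 × tan 17° = 1000 × 0.3057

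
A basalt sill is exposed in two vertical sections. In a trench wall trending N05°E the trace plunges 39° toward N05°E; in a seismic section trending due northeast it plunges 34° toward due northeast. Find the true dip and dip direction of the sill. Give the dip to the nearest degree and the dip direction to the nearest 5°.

Represent each trace as a vector plunging at its apparent dip toward its trend (east-north-up frame): v₁ = (0.068, 0.774, -0.629), v₂ = (0.586, 0.586, -0.559).
The plane normal is n = v₁ × v₂ ∝ (0.064, 0.331, 0.414).
True dip = arccos(n_z / |n|) = arccos(0.7755) = 39.2°.
The horizontal component of n points toward azimuth atan2(n_x, n_y) = 11°, the dip direction.

true dip 39°, dip direction 010°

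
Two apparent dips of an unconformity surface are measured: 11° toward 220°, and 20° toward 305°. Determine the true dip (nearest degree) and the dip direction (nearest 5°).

true dip 22°, dip direction 280°

Represent each trace as a vector plunging at its apparent dip toward its trend (east-north-up frame): v₁ = (-0.631, -0.752, -0.191), v₂ = (-0.770, 0.539, -0.342).
n = v₁ × v₂ = (-0.360, 0.069, 0.919) (taken with n_z > 0).
Dip δ = arctan(|n_h|/n_z) = arctan(0.367/0.919) = 21.7°.
Dip direction = azimuth of (n_x, n_y) = atan2(-0.360, 0.069) = 281°.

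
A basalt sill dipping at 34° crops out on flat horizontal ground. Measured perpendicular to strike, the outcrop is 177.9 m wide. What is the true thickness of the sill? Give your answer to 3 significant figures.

True thickness t = w · sin(dip) = 177.9 × sin 34°
t = 177.9 × 0.5592 = 99.480 m

99.5 m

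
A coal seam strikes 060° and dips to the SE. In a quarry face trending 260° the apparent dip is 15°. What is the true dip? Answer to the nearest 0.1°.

38.1°

β = acute angle between strike 060° and section 260° = 20°.
tan(true dip) = tan 15° / sin 20° = 0.7834
δ = arctan(0.7834) = 38.08°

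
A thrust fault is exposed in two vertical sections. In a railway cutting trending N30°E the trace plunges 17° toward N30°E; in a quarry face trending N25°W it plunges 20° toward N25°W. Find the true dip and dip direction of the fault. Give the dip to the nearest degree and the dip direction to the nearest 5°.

true dip 21°, dip direction 355°

Represent each trace as a vector plunging at its apparent dip toward its trend (east-north-up frame): v₁ = (0.478, 0.828, -0.292), v₂ = (-0.397, 0.852, -0.342).
n = v₁ × v₂ = (-0.034, 0.280, 0.736) (taken with n_z > 0).
tan δ = √(n_x²+n_y²)/n_z = 0.282/0.736, so δ = 20.9°.
Dip direction = atan2(-0.034, 0.280) = 353° (azimuth of n's horizontal projection).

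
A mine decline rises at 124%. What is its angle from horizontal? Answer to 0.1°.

51.1°

tan θ = 124/100 = 1.2400
θ = arctan(1.2400) = 51.12°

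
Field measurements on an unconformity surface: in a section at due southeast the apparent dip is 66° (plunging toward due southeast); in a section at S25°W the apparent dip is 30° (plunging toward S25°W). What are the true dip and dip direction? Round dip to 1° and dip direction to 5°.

The two traces are lines in the plane: v₁ = (sin 135°·cos 66°, cos 135°·cos 66°, −sin 66°), v₂ = (sin 205°·cos 30°, cos 205°·cos 30°, −sin 30°).
n = v₁ × v₂ = (0.573, -0.478, 0.331) (taken with n_z > 0).
Dip δ = arctan(|n_h|/n_z) = arctan(0.746/0.331) = 66.1°.
The horizontal component of n points toward azimuth atan2(n_x, n_y) = 130°, the dip direction.

true dip 66°, dip direction 130°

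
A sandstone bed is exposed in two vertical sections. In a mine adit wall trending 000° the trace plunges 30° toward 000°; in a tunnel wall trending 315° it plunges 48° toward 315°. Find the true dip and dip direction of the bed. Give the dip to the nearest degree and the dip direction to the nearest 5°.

Each apparent-dip line lies in the plane. As unit vectors (x east, y north, z up), v₁ plunges 30°→000° and v₂ plunges 48°→315°.
The plane normal is n = v₁ × v₂ ∝ (-0.407, 0.237, 0.410).
tan δ = √(n_x²+n_y²)/n_z = 0.471/0.410, so δ = 49.0°.
Dip direction = azimuth of (n_x, n_y) = atan2(-0.407, 0.237) = 300°.

true dip 49°, dip direction 300°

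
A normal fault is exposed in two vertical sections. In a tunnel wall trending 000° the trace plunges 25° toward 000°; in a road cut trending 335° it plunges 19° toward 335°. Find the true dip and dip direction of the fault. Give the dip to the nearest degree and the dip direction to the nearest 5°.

true dip 27°, dip direction 020°

Represent each trace as a vector plunging at its apparent dip toward its trend (east-north-up frame): v₁ = (0.000, 0.906, -0.423), v₂ = (-0.400, 0.857, -0.326).
n = v₁ × v₂ = (0.067, 0.169, 0.362) (taken with n_z > 0).
Dip δ = arctan(|n_h|/n_z) = arctan(0.182/0.362) = 26.6°.
Dip direction = azimuth of (n_x, n_y) = atan2(0.067, 0.169) = 22°.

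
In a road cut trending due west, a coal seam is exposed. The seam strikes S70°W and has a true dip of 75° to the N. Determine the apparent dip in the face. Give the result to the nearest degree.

The strike is S70°W and the section trends due west; the acute angle between them is β = 20°.
tan α = tan 75° × sin 20° = 3.7321 × 0.3420 = 1.2764
α = arctan(1.2764) = 51.92°

52°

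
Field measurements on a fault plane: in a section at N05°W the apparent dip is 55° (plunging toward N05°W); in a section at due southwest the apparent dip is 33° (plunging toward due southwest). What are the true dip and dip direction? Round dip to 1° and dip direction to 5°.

true dip 68°, dip direction 300°

Represent each trace as a vector plunging at its apparent dip toward its trend (east-north-up frame): v₁ = (-0.050, 0.571, -0.819), v₂ = (-0.593, -0.593, -0.545).
Cross product v₁ × v₂ gives the pole to the plane: n ∝ (-0.797, 0.459, 0.368).
tan δ = √(n_x²+n_y²)/n_z = 0.919/0.368, so δ = 68.2°.
Dip direction = atan2(-0.797, 0.459) = 300° (azimuth of n's horizontal projection).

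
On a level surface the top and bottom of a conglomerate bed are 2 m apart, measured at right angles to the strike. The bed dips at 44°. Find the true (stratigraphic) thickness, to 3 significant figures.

True thickness t = w · sin(dip) = 2 × sin 44°
t = 2 × 0.6947 = 1.389 m

1.39 m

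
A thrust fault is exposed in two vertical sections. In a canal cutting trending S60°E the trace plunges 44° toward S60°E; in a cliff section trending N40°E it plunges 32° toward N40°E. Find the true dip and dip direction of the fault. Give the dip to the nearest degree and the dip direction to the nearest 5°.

true dip 47°, dip direction 095°

Represent each trace as a vector plunging at its apparent dip toward its trend (east-north-up frame): v₁ = (0.623, -0.360, -0.695), v₂ = (0.545, 0.650, -0.530).
The plane normal is n = v₁ × v₂ ∝ (0.642, -0.049, 0.601).
tan δ = √(n_x²+n_y²)/n_z = 0.644/0.601, so δ = 47.0°.
Dip direction = atan2(0.642, -0.049) = 94° (azimuth of n's horizontal projection).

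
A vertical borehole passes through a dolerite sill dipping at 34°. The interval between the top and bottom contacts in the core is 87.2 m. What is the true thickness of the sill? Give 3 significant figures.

72.3 m

True thickness t = h · cos(dip) = 87.2 × cos 34°
t = 87.2 × 0.8290 = 72.292 m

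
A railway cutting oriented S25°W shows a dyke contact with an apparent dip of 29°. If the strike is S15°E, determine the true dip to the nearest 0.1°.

β = acute angle between strike S15°E and section S25°W = 40°.
tan(true dip) = tan 29° / sin 40° = 0.8624
δ = arctan(0.8624) = 40.77°

40.8°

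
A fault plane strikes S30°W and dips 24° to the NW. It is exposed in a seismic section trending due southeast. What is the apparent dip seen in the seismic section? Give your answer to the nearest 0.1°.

The strike is S30°W and the section trends due southeast; the acute angle between them is β = 75°.
tan α = tan 24° × sin 75° = 0.4452 × 0.9659 = 0.4301
apparent dip = arctan 0.4301 = 23.27°

23.3°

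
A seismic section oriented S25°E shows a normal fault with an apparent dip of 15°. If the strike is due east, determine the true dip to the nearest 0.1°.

The section is 65° from the strike.
tan δ = tan α / sin β = tan 15° / sin 65° = 0.2679 / 0.9063 = 0.2956
δ = arctan(0.2956) = 16.47°

16.5°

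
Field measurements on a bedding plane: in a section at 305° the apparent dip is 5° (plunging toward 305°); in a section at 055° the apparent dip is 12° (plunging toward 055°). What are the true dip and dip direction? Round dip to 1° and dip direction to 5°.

true dip 15°, dip direction 015°

Each apparent-dip line lies in the plane. As unit vectors (x east, y north, z up), v₁ plunges 5°→305° and v₂ plunges 12°→055°.
n = v₁ × v₂ = (0.070, 0.239, 0.916) (taken with n_z > 0).
True dip = arccos(n_z / |n|) = arccos(0.9648) = 15.2°.
Dip direction = azimuth of (n_x, n_y) = atan2(0.070, 0.239) = 16°.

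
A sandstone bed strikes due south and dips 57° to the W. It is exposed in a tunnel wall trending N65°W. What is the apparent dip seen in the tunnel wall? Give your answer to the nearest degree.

54°

The strike is due south and the section trends N65°W; the acute angle between them is β = 65°.
tan α = tan 57° × sin 65° = 1.5399 × 0.9063 = 1.3956
apparent dip = arctan 1.3956 = 54.38°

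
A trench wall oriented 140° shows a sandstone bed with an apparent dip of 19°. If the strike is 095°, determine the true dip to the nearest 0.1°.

β = acute angle between strike 095° and section 140° = 45°.
tan δ = tan α / sin β = tan 19° / sin 45° = 0.3443 / 0.7071 = 0.4870
δ = arctan(0.4870) = 25.96°

26.0°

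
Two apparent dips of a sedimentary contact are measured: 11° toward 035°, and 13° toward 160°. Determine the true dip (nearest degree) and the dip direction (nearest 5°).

Represent each trace as a vector plunging at its apparent dip toward its trend (east-north-up frame): v₁ = (0.563, 0.804, -0.191), v₂ = (0.333, -0.916, -0.225).
The plane normal is n = v₁ × v₂ ∝ (0.356, -0.063, 0.783).
tan δ = √(n_x²+n_y²)/n_z = 0.361/0.783, so δ = 24.7°.
Dip direction = atan2(0.356, -0.063) = 100° (azimuth of n's horizontal projection).

true dip 25°, dip direction 100°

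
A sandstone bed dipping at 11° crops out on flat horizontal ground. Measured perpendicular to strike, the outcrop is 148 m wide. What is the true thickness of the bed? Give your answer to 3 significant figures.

True thickness t = w · sin(dip) = 148 × sin 11°
t = 148 × 0.1908 = 28.240 m

28.2 m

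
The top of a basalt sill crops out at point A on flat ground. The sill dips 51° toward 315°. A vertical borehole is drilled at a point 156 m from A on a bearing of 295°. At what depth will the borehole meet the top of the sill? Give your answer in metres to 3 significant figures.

181 m

The hole lies 20° from the dip direction, so the down-dip offset is 156 × cos 20° = 146.59 m.
Depth = down-dip offset × tan(dip) = 146.59 × tan 51° = 146.59 × 1.2349
Depth = 181.03 m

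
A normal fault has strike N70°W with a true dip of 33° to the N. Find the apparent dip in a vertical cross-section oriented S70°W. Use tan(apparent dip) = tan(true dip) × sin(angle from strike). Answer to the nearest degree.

Angle between strike (N70°W) and section (S70°W): β = 40°.
tan(apparent dip) = tan 33° · sin 40° = 0.4174
α = arctan(0.4174) = 22.66°

23°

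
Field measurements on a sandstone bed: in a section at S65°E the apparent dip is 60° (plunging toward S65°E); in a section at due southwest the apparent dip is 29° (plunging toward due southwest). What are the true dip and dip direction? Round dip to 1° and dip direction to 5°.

true dip 65°, dip direction 150°

Represent each trace as a vector plunging at its apparent dip toward its trend (east-north-up frame): v₁ = (0.453, -0.211, -0.866), v₂ = (-0.618, -0.618, -0.485).
Cross product v₁ × v₂ gives the pole to the plane: n ∝ (0.433, -0.755, 0.411).
True dip = arccos(n_z / |n|) = arccos(0.4268) = 64.7°.
Dip direction = atan2(0.433, -0.755) = 150° (azimuth of n's horizontal projection).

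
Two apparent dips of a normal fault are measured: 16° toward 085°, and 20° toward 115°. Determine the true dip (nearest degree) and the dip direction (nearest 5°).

true dip 20°, dip direction 125°

The two traces are lines in the plane: v₁ = (sin 85°·cos 16°, cos 85°·cos 16°, −sin 16°), v₂ = (sin 115°·cos 20°, cos 115°·cos 20°, −sin 20°).
Cross product v₁ × v₂ gives the pole to the plane: n ∝ (0.138, -0.093, 0.452).
Dip δ = arctan(|n_h|/n_z) = arctan(0.166/0.452) = 20.2°.
The horizontal component of n points toward azimuth atan2(n_x, n_y) = 124°, the dip direction.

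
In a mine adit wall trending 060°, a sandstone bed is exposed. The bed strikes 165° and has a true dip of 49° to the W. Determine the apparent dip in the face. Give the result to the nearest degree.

48°

The strike is 165° and the section trends 060°; the acute angle between them is β = 75°.
tan α = tan 49° × sin 75° = 1.1504 × 0.9659 = 1.1112
apparent dip = arctan 1.1112 = 48.01°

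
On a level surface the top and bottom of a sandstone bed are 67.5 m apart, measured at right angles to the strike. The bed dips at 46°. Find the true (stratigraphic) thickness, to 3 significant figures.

True thickness t = w · sin(dip) = 67.5 × sin 46°
t = 67.5 × 0.7193 = 48.555 m

48.6 m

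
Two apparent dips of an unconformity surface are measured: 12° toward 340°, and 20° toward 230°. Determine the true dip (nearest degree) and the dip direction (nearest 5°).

Each apparent-dip line lies in the plane. As unit vectors (x east, y north, z up), v₁ plunges 12°→340° and v₂ plunges 20°→230°.
n = v₁ × v₂ = (-0.440, 0.035, 0.864) (taken with n_z > 0).
Dip δ = arctan(|n_h|/n_z) = arctan(0.441/0.864) = 27.1°.
The horizontal component of n points toward azimuth atan2(n_x, n_y) = 275°, the dip direction.

true dip 27°, dip direction 275°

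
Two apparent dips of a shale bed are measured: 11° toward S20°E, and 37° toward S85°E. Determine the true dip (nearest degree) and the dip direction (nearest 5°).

The two traces are lines in the plane: v₁ = (sin 160°·cos 11°, cos 160°·cos 11°, −sin 11°), v₂ = (sin 95°·cos 37°, cos 95°·cos 37°, −sin 37°).
n = v₁ × v₂ = (0.542, 0.050, 0.711) (taken with n_z > 0).
True dip = arccos(n_z / |n|) = arccos(0.7939) = 37.4°.
The horizontal component of n points toward azimuth atan2(n_x, n_y) = 85°, the dip direction.

true dip 37°, dip direction 085°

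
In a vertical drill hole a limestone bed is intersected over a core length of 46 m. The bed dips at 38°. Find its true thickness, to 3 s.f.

36.2 m

True thickness t = h · cos(dip) = 46 × cos 38°
t = 46 × 0.7880 = 36.248 m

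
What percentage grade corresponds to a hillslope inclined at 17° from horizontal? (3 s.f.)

grade % = 100 × tan 17° = 100 × 0.3057

30.6%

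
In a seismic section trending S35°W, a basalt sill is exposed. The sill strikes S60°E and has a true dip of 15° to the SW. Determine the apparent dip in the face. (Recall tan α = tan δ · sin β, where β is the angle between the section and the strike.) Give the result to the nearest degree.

The strike is S60°E and the section trends S35°W; the acute angle between them is β = 85°.
tan(apparent dip) = tan 15° · sin 85° = 0.2669
α = arctan(0.2669) = 14.95°

15°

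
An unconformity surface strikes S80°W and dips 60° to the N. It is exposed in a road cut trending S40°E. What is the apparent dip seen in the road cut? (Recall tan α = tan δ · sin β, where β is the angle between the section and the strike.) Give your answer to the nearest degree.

Angle between strike (S80°W) and section (S40°E): β = 60°.
tan α = tan 60° × sin 60° = 1.7321 × 0.8660 = 1.5000
apparent dip = arctan 1.5000 = 56.31°

56°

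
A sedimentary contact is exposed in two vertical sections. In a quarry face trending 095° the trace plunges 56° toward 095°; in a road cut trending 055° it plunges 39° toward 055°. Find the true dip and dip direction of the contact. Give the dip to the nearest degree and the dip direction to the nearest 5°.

true dip 57°, dip direction 115°

The two traces are lines in the plane: v₁ = (sin 95°·cos 56°, cos 95°·cos 56°, −sin 56°), v₂ = (sin 55°·cos 39°, cos 55°·cos 39°, −sin 39°).
n = v₁ × v₂ = (0.400, -0.177, 0.279) (taken with n_z > 0).
True dip = arccos(n_z / |n|) = arccos(0.5380) = 57.5°.
The horizontal component of n points toward azimuth atan2(n_x, n_y) = 114°, the dip direction.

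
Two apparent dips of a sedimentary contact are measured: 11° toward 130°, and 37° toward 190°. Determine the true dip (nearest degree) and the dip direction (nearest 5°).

true dip 38°, dip direction 205°

Each apparent-dip line lies in the plane. As unit vectors (x east, y north, z up), v₁ plunges 11°→130° and v₂ plunges 37°→190°.
Cross product v₁ × v₂ gives the pole to the plane: n ∝ (-0.230, -0.479, 0.679).
True dip = arccos(n_z / |n|) = arccos(0.7876) = 38.0°.
Dip direction = azimuth of (n_x, n_y) = atan2(-0.230, -0.479) = 206°.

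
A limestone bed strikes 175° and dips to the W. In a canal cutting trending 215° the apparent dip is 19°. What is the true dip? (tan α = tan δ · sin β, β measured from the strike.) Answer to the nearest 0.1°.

28.2°

β = acute angle between strike 175° and section 215° = 40°.
tan(true dip) = tan 19° / sin 40° = 0.5357
δ = arctan(0.5357) = 28.18°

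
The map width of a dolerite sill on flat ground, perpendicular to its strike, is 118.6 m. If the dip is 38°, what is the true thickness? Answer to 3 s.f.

True thickness t = w · sin(dip) = 118.6 × sin 38°
t = 118.6 × 0.6157 = 73.017 m

73.0 m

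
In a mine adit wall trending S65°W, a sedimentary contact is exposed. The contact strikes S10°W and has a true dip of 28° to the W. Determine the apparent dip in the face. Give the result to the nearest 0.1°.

23.5°

The strike is S10°W and the section trends S65°W; the acute angle between them is β = 55°.
tan(apparent dip) = tan 28° · sin 55° = 0.4356
α = arctan(0.4356) = 23.54°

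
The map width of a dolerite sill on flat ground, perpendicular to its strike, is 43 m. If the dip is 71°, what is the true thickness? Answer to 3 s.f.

True thickness t = w · sin(dip) = 43 × sin 71°
t = 43 × 0.9455 = 40.657 m

40.7 m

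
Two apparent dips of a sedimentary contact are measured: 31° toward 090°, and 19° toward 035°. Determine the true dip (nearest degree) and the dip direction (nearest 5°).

true dip 31°, dip direction 090°

Each apparent-dip line lies in the plane. As unit vectors (x east, y north, z up), v₁ plunges 31°→090° and v₂ plunges 19°→035°.
Cross product v₁ × v₂ gives the pole to the plane: n ∝ (0.399, -0.000, 0.664).
True dip = arccos(n_z / |n|) = arccos(0.8572) = 31.0°.
Dip direction = atan2(0.399, -0.000) = 90° (azimuth of n's horizontal projection).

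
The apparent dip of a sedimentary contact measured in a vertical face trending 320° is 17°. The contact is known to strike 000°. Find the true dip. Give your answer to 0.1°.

25.4°

β = acute angle between strike 000° and section 320° = 40°.
tan(true dip) = tan 17° / sin 40° = 0.4756
δ = arctan(0.4756) = 25.44°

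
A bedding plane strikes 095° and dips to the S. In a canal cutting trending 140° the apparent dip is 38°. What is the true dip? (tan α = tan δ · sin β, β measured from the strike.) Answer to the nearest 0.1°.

47.9°

The section is 45° from the strike.
tan δ = tan α / sin β = tan 38° / sin 45° = 0.7813 / 0.7071 = 1.1049
true dip = arctan 1.1049 = 47.85°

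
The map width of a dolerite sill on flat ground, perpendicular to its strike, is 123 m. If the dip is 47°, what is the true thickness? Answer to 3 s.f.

90.0 m

True thickness t = w · sin(dip) = 123 × sin 47°
t = 123 × 0.7314 = 89.957 m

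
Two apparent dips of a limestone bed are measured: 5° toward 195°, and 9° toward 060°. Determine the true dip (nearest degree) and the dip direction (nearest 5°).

The two traces are lines in the plane: v₁ = (sin 195°·cos 5°, cos 195°·cos 5°, −sin 5°), v₂ = (sin 60°·cos 9°, cos 60°·cos 9°, −sin 9°).
The plane normal is n = v₁ × v₂ ∝ (0.194, -0.115, 0.696).
tan δ = √(n_x²+n_y²)/n_z = 0.225/0.696, so δ = 17.9°.
Dip direction = azimuth of (n_x, n_y) = atan2(0.194, -0.115) = 121°.

true dip 18°, dip direction 120°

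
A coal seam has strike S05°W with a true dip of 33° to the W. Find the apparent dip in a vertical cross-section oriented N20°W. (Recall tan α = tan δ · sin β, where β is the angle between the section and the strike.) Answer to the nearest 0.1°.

15.3°

The strike is S05°W and the section trends N20°W; the acute angle between them is β = 25°.
tan α = tan 33° × sin 25° = 0.6494 × 0.4226 = 0.2745
α = arctan(0.2745) = 15.35°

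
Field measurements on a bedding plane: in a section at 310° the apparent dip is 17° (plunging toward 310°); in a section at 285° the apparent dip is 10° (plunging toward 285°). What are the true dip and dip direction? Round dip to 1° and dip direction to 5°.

true dip 21°, dip direction 350°

Represent each trace as a vector plunging at its apparent dip toward its trend (east-north-up frame): v₁ = (-0.733, 0.615, -0.292), v₂ = (-0.951, 0.255, -0.174).
n = v₁ × v₂ = (-0.032, 0.151, 0.398) (taken with n_z > 0).
Dip δ = arctan(|n_h|/n_z) = arctan(0.154/0.398) = 21.2°.
The horizontal component of n points toward azimuth atan2(n_x, n_y) = 348°, the dip direction.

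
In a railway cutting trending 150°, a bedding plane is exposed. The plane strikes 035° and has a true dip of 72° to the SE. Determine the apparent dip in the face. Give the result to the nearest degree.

Angle between strike (035°) and section (150°): β = 65°.
tan α = tan 72° × sin 65° = 3.0777 × 0.9063 = 2.7893
apparent dip = arctan 2.7893 = 70.28°

70°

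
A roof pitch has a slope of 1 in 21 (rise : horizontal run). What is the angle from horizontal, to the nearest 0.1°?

tan θ = 1/21 = 0.0476
θ = arctan(0.0476) = 2.73°

2.7°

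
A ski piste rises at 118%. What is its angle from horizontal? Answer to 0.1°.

tan θ = 118/100 = 1.1800
θ = arctan(1.1800) = 49.72°

49.7°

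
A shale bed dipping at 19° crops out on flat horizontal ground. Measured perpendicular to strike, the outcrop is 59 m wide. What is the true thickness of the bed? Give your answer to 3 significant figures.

True thickness t = w · sin(dip) = 59 × sin 19°
t = 59 × 0.3256 = 19.209 m

19.2 m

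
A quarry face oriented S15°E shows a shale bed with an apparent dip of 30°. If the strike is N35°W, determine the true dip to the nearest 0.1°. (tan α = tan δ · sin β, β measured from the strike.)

59.4°

The section is 20° from the strike.
tan δ = tan α / sin β = tan 30° / sin 20° = 0.5774 / 0.3420 = 1.6881
δ = arctan(1.6881) = 59.36°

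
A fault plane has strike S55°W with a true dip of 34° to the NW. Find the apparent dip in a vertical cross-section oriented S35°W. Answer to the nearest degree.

The strike is S55°W and the section trends S35°W; the acute angle between them is β = 20°.
tan(apparent dip) = tan 34° · sin 20° = 0.2307
apparent dip = arctan 0.2307 = 12.99°

13°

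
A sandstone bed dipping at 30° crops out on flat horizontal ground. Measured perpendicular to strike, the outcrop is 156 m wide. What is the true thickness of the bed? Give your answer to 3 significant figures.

True thickness t = w · sin(dip) = 156 × sin 30°
t = 156 × 0.5000 = 78.000 m

78.0 m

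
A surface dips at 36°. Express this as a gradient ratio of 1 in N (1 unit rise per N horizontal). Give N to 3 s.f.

1 in 1.38

1 : N means tan θ = 1/N, so N = 1/tan 36° = 1/0.7265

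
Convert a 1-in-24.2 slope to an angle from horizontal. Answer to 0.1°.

2.4°

tan θ = 1/24.2 = 0.0413
θ = arctan(0.0413) = 2.37°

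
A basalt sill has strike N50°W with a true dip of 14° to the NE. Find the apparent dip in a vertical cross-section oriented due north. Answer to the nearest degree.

The strike is N50°W and the section trends due north; the acute angle between them is β = 50°.
tan α = tan 14° × sin 50° = 0.2493 × 0.7660 = 0.1910
α = arctan(0.1910) = 10.81°

11°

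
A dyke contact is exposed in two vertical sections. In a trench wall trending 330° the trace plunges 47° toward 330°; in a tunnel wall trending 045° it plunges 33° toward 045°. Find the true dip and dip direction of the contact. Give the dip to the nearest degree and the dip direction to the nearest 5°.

Each apparent-dip line lies in the plane. As unit vectors (x east, y north, z up), v₁ plunges 47°→330° and v₂ plunges 33°→045°.
The plane normal is n = v₁ × v₂ ∝ (-0.112, 0.619, 0.552).
tan δ = √(n_x²+n_y²)/n_z = 0.629/0.552, so δ = 48.7°.
Dip direction = atan2(-0.112, 0.619) = 350° (azimuth of n's horizontal projection).

true dip 49°, dip direction 350°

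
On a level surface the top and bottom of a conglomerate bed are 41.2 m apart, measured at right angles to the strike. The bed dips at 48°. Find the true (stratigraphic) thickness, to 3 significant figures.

30.6 m

True thickness t = w · sin(dip) = 41.2 × sin 48°
t = 41.2 × 0.7431 = 30.618 m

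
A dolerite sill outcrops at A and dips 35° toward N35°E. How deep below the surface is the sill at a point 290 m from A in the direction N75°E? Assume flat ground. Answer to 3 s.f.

156 m

The hole lies 40° from the dip direction, so the down-dip offset is 290 × cos 40° = 222.15 m.
Depth = down-dip offset × tan(dip) = 222.15 × tan 35° = 222.15 × 0.7002
Depth = 155.55 m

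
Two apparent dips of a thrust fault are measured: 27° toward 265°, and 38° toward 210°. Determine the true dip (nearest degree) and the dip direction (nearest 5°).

true dip 38°, dip direction 215°

Each apparent-dip line lies in the plane. As unit vectors (x east, y north, z up), v₁ plunges 27°→265° and v₂ plunges 38°→210°.
Cross product v₁ × v₂ gives the pole to the plane: n ∝ (-0.262, -0.368, 0.575).
Dip δ = arctan(|n_h|/n_z) = arctan(0.451/0.575) = 38.1°.
Dip direction = azimuth of (n_x, n_y) = atan2(-0.262, -0.368) = 215°.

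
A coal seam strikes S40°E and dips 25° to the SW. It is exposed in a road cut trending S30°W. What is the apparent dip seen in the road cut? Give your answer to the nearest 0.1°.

The strike is S40°E and the section trends S30°W; the acute angle between them is β = 70°.
tan α = tan 25° × sin 70° = 0.4663 × 0.9397 = 0.4382
apparent dip = arctan 0.4382 = 23.66°

23.7°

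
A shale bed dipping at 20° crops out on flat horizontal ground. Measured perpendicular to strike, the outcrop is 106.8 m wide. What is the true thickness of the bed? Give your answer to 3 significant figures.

True thickness t = w · sin(dip) = 106.8 × sin 20°
t = 106.8 × 0.3420 = 36.528 m

36.5 m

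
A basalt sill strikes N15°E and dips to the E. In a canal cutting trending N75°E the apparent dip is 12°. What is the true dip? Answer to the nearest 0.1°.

13.8°

The section is 60° from the strike.
tan δ = tan α / sin β = tan 12° / sin 60° = 0.2126 / 0.8660 = 0.2454
true dip = arctan 0.2454 = 13.79°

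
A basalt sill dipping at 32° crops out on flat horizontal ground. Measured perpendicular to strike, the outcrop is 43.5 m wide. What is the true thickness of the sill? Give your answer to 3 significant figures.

True thickness t = w · sin(dip) = 43.5 × sin 32°
t = 43.5 × 0.5299 = 23.051 m

23.1 m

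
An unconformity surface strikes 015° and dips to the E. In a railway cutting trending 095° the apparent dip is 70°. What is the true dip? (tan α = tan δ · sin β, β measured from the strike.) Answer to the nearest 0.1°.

The section is 80° from the strike.
tan(true dip) = tan 70° / sin 80° = 2.7899
δ = arctan(2.7899) = 70.28°

70.3°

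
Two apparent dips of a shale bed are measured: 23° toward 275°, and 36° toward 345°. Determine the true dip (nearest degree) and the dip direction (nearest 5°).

Represent each trace as a vector plunging at its apparent dip toward its trend (east-north-up frame): v₁ = (-0.917, 0.080, -0.391), v₂ = (-0.209, 0.781, -0.588).
Cross product v₁ × v₂ gives the pole to the plane: n ∝ (-0.258, 0.457, 0.700).
Dip δ = arctan(|n_h|/n_z) = arctan(0.525/0.700) = 36.9°.
Dip direction = azimuth of (n_x, n_y) = atan2(-0.258, 0.457) = 331°.

true dip 37°, dip direction 330°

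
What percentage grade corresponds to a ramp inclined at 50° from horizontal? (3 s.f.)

grade % = 100 × tan 50° = 100 × 1.1918

119%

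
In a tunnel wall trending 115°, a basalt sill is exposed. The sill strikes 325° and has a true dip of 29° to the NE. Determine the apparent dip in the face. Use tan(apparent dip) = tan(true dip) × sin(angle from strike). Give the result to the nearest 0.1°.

15.5°

Angle between strike (325°) and section (115°): β = 30°.
tan α = tan 29° × sin 30° = 0.5543 × 0.5000 = 0.2772
α = arctan(0.2772) = 15.49°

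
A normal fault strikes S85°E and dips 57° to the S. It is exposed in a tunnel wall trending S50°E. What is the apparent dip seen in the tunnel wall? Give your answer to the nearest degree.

41°

The section lies 35° from the strike.
tan α = tan 57° × sin 35° = 1.5399 × 0.5736 = 0.8832
apparent dip = arctan 0.8832 = 41.45°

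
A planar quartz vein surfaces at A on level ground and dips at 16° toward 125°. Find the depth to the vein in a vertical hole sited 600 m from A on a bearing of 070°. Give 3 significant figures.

98.7 m

The hole lies 55° from the dip direction, so the down-dip offset is 600 × cos 55° = 344.15 m.
Depth = down-dip offset × tan(dip) = 344.15 × tan 16° = 344.15 × 0.2867
Depth = 98.68 m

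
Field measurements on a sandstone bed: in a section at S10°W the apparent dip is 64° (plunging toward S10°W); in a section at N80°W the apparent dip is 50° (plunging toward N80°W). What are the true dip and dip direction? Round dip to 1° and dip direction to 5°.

Each apparent-dip line lies in the plane. As unit vectors (x east, y north, z up), v₁ plunges 64°→S10°W and v₂ plunges 50°→N80°W.
The plane normal is n = v₁ × v₂ ∝ (-0.431, -0.511, 0.282).
tan δ = √(n_x²+n_y²)/n_z = 0.668/0.282, so δ = 67.1°.
Dip direction = azimuth of (n_x, n_y) = atan2(-0.431, -0.511) = 220°.

true dip 67°, dip direction 220°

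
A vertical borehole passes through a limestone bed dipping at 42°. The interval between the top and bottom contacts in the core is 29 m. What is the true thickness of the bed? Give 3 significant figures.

True thickness t = h · cos(dip) = 29 × cos 42°
t = 29 × 0.7431 = 21.551 m

21.6 m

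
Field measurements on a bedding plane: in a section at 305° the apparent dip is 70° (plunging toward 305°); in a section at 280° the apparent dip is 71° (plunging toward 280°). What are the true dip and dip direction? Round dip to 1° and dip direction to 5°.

true dip 71°, dip direction 285°

Represent each trace as a vector plunging at its apparent dip toward its trend (east-north-up frame): v₁ = (-0.280, 0.196, -0.940), v₂ = (-0.321, 0.057, -0.946).
n = v₁ × v₂ = (-0.132, 0.036, 0.047) (taken with n_z > 0).
True dip = arccos(n_z / |n|) = arccos(0.3243) = 71.1°.
Dip direction = atan2(-0.132, 0.036) = 285° (azimuth of n's horizontal projection).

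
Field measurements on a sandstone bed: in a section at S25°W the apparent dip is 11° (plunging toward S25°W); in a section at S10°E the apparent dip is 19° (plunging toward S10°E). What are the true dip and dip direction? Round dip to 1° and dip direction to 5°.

Each apparent-dip line lies in the plane. As unit vectors (x east, y north, z up), v₁ plunges 11°→S25°W and v₂ plunges 19°→S10°E.
n = v₁ × v₂ = (0.112, -0.166, 0.532) (taken with n_z > 0).
Dip δ = arctan(|n_h|/n_z) = arctan(0.201/0.532) = 20.6°.
Dip direction = atan2(0.112, -0.166) = 146° (azimuth of n's horizontal projection).

true dip 21°, dip direction 145°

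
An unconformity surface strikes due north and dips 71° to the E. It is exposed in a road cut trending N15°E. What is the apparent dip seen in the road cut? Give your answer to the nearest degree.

Angle between strike (due north) and section (N15°E): β = 15°.
tan(apparent dip) = tan 71° · sin 15° = 0.7517
apparent dip = arctan 0.7517 = 36.93°

37°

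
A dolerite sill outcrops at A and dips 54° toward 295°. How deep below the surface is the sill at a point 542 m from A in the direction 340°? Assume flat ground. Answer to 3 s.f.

The hole lies 45° from the dip direction, so the down-dip offset is 542 × cos 45° = 383.25 m.
Depth = down-dip offset × tan(dip) = 383.25 × tan 54° = 383.25 × 1.3764
Depth = 527.50 m

528 m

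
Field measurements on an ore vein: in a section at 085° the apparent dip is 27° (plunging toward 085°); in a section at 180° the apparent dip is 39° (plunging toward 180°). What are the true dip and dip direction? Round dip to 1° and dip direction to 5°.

Each apparent-dip line lies in the plane. As unit vectors (x east, y north, z up), v₁ plunges 27°→085° and v₂ plunges 39°→180°.
n = v₁ × v₂ = (0.402, -0.559, 0.690) (taken with n_z > 0).
Dip δ = arctan(|n_h|/n_z) = arctan(0.688/0.690) = 44.9°.
The horizontal component of n points toward azimuth atan2(n_x, n_y) = 144°, the dip direction.

true dip 45°, dip direction 145°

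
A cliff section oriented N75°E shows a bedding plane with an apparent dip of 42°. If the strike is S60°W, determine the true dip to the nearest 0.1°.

The section is 15° from the strike.
tan δ = tan α / sin β = tan 42° / sin 15° = 0.9004 / 0.2588 = 3.4789
δ = arctan(3.4789) = 73.96°

74.0°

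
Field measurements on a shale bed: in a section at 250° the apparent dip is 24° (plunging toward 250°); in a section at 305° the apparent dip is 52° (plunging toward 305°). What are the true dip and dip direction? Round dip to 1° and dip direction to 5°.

Represent each trace as a vector plunging at its apparent dip toward its trend (east-north-up frame): v₁ = (-0.858, -0.312, -0.407), v₂ = (-0.504, 0.353, -0.788).
The plane normal is n = v₁ × v₂ ∝ (-0.390, 0.471, 0.461).
tan δ = √(n_x²+n_y²)/n_z = 0.612/0.461, so δ = 53.0°.
Dip direction = azimuth of (n_x, n_y) = atan2(-0.390, 0.471) = 320°.

true dip 53°, dip direction 320°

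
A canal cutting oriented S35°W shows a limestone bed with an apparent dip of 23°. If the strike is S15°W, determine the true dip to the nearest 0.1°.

51.1°

The section is 20° from the strike.
tan(true dip) = tan 23° / sin 20° = 1.2411
δ = arctan(1.2411) = 51.14°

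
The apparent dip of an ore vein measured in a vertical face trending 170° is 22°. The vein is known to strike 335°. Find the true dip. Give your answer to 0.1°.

57.4°

The section is 15° from the strike.
tan(true dip) = tan 22° / sin 15° = 1.5610
true dip = arctan 1.5610 = 57.36°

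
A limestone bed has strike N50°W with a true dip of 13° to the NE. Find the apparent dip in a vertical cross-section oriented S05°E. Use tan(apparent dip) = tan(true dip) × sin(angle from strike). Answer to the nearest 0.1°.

9.3°

Angle between strike (N50°W) and section (S05°E): β = 45°.
tan(apparent dip) = tan 13° · sin 45° = 0.1632
α = arctan(0.1632) = 9.27°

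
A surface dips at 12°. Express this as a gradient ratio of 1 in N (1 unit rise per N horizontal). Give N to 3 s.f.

1 in 4.70

1 : N means tan θ = 1/N, so N = 1/tan 12° = 1/0.2126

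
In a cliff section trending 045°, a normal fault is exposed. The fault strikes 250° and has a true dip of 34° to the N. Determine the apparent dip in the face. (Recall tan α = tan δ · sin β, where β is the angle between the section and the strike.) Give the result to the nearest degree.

16°

Angle between strike (250°) and section (045°): β = 25°.
tan(apparent dip) = tan 34° · sin 25° = 0.2851
apparent dip = arctan 0.2851 = 15.91°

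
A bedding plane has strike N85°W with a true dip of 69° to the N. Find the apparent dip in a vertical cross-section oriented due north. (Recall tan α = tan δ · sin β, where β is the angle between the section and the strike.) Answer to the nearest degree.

69°

The section lies 85° from the strike.
tan α = tan 69° × sin 85° = 2.6051 × 0.9962 = 2.5952
α = arctan(2.5952) = 68.93°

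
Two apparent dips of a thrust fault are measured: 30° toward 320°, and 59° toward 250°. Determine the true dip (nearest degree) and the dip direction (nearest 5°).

The two traces are lines in the plane: v₁ = (sin 320°·cos 30°, cos 320°·cos 30°, −sin 30°), v₂ = (sin 250°·cos 59°, cos 250°·cos 59°, −sin 59°).
Cross product v₁ × v₂ gives the pole to the plane: n ∝ (-0.657, -0.235, 0.419).
True dip = arccos(n_z / |n|) = arccos(0.5150) = 59.0°.
Dip direction = azimuth of (n_x, n_y) = atan2(-0.657, -0.235) = 250°.

true dip 59°, dip direction 250°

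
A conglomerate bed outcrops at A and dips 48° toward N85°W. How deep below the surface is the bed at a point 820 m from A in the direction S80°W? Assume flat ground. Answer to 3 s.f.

The hole lies 15° from the dip direction, so the down-dip offset is 820 × cos 15° = 792.06 m.
Depth = down-dip offset × tan(dip) = 792.06 × tan 48° = 792.06 × 1.1106
Depth = 879.67 m

880 m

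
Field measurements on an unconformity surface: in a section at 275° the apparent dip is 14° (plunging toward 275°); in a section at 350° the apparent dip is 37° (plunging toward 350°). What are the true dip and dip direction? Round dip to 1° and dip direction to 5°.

The two traces are lines in the plane: v₁ = (sin 275°·cos 14°, cos 275°·cos 14°, −sin 14°), v₂ = (sin 350°·cos 37°, cos 350°·cos 37°, −sin 37°).
Cross product v₁ × v₂ gives the pole to the plane: n ∝ (-0.139, 0.548, 0.749).
True dip = arccos(n_z / |n|) = arccos(0.7978) = 37.1°.
The horizontal component of n points toward azimuth atan2(n_x, n_y) = 346°, the dip direction.

true dip 37°, dip direction 345°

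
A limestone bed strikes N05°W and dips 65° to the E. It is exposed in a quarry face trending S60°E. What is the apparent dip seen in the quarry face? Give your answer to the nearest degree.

60°

Angle between strike (N05°W) and section (S60°E): β = 55°.
tan α = tan 65° × sin 55° = 2.1445 × 0.8192 = 1.7567
α = arctan(1.7567) = 60.35°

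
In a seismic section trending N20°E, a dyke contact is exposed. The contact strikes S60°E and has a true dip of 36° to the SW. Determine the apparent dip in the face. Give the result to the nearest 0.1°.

35.6°

The section lies 80° from the strike.
tan(apparent dip) = tan 36° · sin 80° = 0.7155
apparent dip = arctan 0.7155 = 35.58°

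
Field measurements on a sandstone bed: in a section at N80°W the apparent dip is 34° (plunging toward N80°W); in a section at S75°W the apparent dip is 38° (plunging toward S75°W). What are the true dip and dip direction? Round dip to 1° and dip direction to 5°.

Each apparent-dip line lies in the plane. As unit vectors (x east, y north, z up), v₁ plunges 34°→N80°W and v₂ plunges 38°→S75°W.
n = v₁ × v₂ = (-0.203, -0.077, 0.276) (taken with n_z > 0).
tan δ = √(n_x²+n_y²)/n_z = 0.217/0.276, so δ = 38.1°.
Dip direction = azimuth of (n_x, n_y) = atan2(-0.203, -0.077) = 249°.

true dip 38°, dip direction 250°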